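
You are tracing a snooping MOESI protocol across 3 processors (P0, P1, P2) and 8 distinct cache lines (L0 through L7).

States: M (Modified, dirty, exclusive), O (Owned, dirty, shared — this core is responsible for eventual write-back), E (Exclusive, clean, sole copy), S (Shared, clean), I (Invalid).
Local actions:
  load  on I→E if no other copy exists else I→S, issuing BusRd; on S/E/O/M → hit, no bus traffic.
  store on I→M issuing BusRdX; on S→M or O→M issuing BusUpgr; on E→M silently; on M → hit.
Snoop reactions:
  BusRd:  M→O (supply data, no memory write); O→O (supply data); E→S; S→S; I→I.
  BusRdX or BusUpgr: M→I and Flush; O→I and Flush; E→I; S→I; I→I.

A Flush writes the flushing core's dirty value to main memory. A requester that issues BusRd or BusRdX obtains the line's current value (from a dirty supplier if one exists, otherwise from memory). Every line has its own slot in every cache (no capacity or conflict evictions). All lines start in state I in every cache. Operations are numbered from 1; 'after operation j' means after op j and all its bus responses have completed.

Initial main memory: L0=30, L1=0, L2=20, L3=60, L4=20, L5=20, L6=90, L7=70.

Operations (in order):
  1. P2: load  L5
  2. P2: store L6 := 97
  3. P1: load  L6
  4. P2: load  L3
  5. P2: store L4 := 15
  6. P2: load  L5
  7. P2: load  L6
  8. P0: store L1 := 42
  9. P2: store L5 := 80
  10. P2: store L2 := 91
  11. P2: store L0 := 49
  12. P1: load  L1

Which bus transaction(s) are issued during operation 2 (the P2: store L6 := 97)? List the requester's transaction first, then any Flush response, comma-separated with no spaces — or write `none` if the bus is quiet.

bus = BusRdX

1. P2: load  L5  bus=[BusRd]  L5: P0=I P1=I P2=E  mem[L5]=20
2. P2: store L6 := 97  bus=[BusRdX]  L6: P0=I P1=I P2=M  mem[L6]=90
3. P1: load  L6  bus=[BusRd]  L6: P0=I P1=S P2=O  mem[L6]=90
4. P2: load  L3  bus=[BusRd]  L3: P0=I P1=I P2=E  mem[L3]=60
5. P2: store L4 := 15  bus=[BusRdX]  L4: P0=I P1=I P2=M  mem[L4]=20
6. P2: load  L5  bus=[-]  L5: P0=I P1=I P2=E  mem[L5]=20
7. P2: load  L6  bus=[-]  L6: P0=I P1=S P2=O  mem[L6]=90
8. P0: store L1 := 42  bus=[BusRdX]  L1: P0=M P1=I P2=I  mem[L1]=0
9. P2: store L5 := 80  bus=[-]  L5: P0=I P1=I P2=M  mem[L5]=20
10. P2: store L2 := 91  bus=[BusRdX]  L2: P0=I P1=I P2=M  mem[L2]=20
11. P2: store L0 := 49  bus=[BusRdX]  L0: P0=I P1=I P2=M  mem[L0]=30
12. P1: load  L1  bus=[BusRd]  L1: P0=O P1=S P2=I  mem[L1]=0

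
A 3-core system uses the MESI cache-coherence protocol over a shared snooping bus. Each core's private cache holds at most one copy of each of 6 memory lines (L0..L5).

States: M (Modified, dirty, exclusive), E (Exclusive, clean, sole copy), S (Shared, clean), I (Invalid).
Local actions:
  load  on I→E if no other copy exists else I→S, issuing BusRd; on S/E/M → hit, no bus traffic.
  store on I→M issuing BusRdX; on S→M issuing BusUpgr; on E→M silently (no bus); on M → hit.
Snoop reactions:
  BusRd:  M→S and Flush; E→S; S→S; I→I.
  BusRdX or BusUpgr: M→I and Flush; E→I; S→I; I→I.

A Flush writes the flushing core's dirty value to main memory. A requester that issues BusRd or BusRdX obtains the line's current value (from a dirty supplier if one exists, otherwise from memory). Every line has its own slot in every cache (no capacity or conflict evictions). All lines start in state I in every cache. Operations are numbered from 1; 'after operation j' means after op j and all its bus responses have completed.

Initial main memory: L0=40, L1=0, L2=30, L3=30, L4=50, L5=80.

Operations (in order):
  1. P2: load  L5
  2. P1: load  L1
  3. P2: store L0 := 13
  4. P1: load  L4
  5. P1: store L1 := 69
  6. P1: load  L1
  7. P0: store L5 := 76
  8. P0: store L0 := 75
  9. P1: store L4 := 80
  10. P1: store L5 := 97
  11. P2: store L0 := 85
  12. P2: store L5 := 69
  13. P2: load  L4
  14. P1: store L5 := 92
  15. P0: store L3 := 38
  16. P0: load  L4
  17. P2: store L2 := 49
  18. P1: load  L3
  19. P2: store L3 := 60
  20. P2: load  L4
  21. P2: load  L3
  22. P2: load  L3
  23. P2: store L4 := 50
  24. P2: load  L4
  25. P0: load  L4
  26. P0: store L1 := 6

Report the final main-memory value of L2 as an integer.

  op1 P2: load  L5 → I/I/E on L5; bus BusRd; mem=80
  op2 P1: load  L1 → I/E/I on L1; bus BusRd; mem=0
  op3 P2: store L0 := 13 → I/I/M on L0; bus BusRdX; mem=40
  op4 P1: load  L4 → I/E/I on L4; bus BusRd; mem=50
  op5 P1: store L1 := 69 → I/M/I on L1; bus (none); mem=0
  op6 P1: load  L1 → I/M/I on L1; bus (none); mem=0
  op7 P0: store L5 := 76 → M/I/I on L5; bus BusRdX; mem=80
  op8 P0: store L0 := 75 → M/I/I on L0; bus BusRdX Flush; mem=13
  op9 P1: store L4 := 80 → I/M/I on L4; bus (none); mem=50
  op10 P1: store L5 := 97 → I/M/I on L5; bus BusRdX Flush; mem=76
  op11 P2: store L0 := 85 → I/I/M on L0; bus BusRdX Flush; mem=75
  op12 P2: store L5 := 69 → I/I/M on L5; bus BusRdX Flush; mem=97
  op13 P2: load  L4 → I/S/S on L4; bus BusRd Flush; mem=80
  op14 P1: store L5 := 92 → I/M/I on L5; bus BusRdX Flush; mem=69
  op15 P0: store L3 := 38 → M/I/I on L3; bus BusRdX; mem=30
  op16 P0: load  L4 → S/S/S on L4; bus BusRd; mem=80
  op17 P2: store L2 := 49 → I/I/M on L2; bus BusRdX; mem=30
  op18 P1: load  L3 → S/S/I on L3; bus BusRd Flush; mem=38
  op19 P2: store L3 := 60 → I/I/M on L3; bus BusRdX; mem=38
  op20 P2: load  L4 → S/S/S on L4; bus (none); mem=80
  op21 P2: load  L3 → I/I/M on L3; bus (none); mem=38
  op22 P2: load  L3 → I/I/M on L3; bus (none); mem=38
  op23 P2: store L4 := 50 → I/I/M on L4; bus BusUpgr; mem=80
  op24 P2: load  L4 → I/I/M on L4; bus (none); mem=80
  op25 P0: load  L4 → S/I/S on L4; bus BusRd Flush; mem=50
  op26 P0: store L1 := 6 → M/I/I on L1; bus BusRdX Flush; mem=69

memory[L2] = 30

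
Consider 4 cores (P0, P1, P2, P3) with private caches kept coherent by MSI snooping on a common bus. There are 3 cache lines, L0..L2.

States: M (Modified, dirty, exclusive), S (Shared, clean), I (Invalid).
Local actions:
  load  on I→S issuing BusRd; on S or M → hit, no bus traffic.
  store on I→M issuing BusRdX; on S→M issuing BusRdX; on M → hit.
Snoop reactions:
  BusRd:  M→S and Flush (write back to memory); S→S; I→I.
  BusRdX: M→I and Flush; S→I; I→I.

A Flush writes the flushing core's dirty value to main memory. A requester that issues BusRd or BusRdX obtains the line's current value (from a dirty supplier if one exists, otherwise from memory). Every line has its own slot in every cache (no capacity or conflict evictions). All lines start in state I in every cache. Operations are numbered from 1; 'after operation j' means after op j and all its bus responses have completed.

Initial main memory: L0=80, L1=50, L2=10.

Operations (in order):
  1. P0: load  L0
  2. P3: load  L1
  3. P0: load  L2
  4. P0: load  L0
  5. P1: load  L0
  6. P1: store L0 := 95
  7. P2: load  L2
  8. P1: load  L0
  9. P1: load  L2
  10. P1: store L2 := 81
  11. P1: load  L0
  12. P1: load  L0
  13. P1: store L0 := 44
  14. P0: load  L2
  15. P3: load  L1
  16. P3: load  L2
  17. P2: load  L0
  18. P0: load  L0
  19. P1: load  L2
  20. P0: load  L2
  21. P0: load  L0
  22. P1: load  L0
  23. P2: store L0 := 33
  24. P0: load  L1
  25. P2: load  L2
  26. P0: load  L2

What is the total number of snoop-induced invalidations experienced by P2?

invalidations = 1

1. P0: load  L0  bus=[BusRd]  L0: P0=S P1=I P2=I P3=I  mem[L0]=80
2. P3: load  L1  bus=[BusRd]  L1: P0=I P1=I P2=I P3=S  mem[L1]=50
3. P0: load  L2  bus=[BusRd]  L2: P0=S P1=I P2=I P3=I  mem[L2]=10
4. P0: load  L0  bus=[-]  L0: P0=S P1=I P2=I P3=I  mem[L0]=80
5. P1: load  L0  bus=[BusRd]  L0: P0=S P1=S P2=I P3=I  mem[L0]=80
6. P1: store L0 := 95  bus=[BusRdX]  L0: P0=I P1=M P2=I P3=I  mem[L0]=80
7. P2: load  L2  bus=[BusRd]  L2: P0=S P1=I P2=S P3=I  mem[L2]=10
8. P1: load  L0  bus=[-]  L0: P0=I P1=M P2=I P3=I  mem[L0]=80
9. P1: load  L2  bus=[BusRd]  L2: P0=S P1=S P2=S P3=I  mem[L2]=10
10. P1: store L2 := 81  bus=[BusRdX]  L2: P0=I P1=M P2=I P3=I  mem[L2]=10
11. P1: load  L0  bus=[-]  L0: P0=I P1=M P2=I P3=I  mem[L0]=80
12. P1: load  L0  bus=[-]  L0: P0=I P1=M P2=I P3=I  mem[L0]=80
13. P1: store L0 := 44  bus=[-]  L0: P0=I P1=M P2=I P3=I  mem[L0]=80
14. P0: load  L2  bus=[BusRd,Flush]  L2: P0=S P1=S P2=I P3=I  mem[L2]=81
15. P3: load  L1  bus=[-]  L1: P0=I P1=I P2=I P3=S  mem[L1]=50
16. P3: load  L2  bus=[BusRd]  L2: P0=S P1=S P2=I P3=S  mem[L2]=81
17. P2: load  L0  bus=[BusRd,Flush]  L0: P0=I P1=S P2=S P3=I  mem[L0]=44
18. P0: load  L0  bus=[BusRd]  L0: P0=S P1=S P2=S P3=I  mem[L0]=44
19. P1: load  L2  bus=[-]  L2: P0=S P1=S P2=I P3=S  mem[L2]=81
20. P0: load  L2  bus=[-]  L2: P0=S P1=S P2=I P3=S  mem[L2]=81
21. P0: load  L0  bus=[-]  L0: P0=S P1=S P2=S P3=I  mem[L0]=44
22. P1: load  L0  bus=[-]  L0: P0=S P1=S P2=S P3=I  mem[L0]=44
23. P2: store L0 := 33  bus=[BusRdX]  L0: P0=I P1=I P2=M P3=I  mem[L0]=44
24. P0: load  L1  bus=[BusRd]  L1: P0=S P1=I P2=I P3=S  mem[L1]=50
25. P2: load  L2  bus=[BusRd]  L2: P0=S P1=S P2=S P3=S  mem[L2]=81
26. P0: load  L2  bus=[-]  L2: P0=S P1=S P2=S P3=S  mem[L2]=81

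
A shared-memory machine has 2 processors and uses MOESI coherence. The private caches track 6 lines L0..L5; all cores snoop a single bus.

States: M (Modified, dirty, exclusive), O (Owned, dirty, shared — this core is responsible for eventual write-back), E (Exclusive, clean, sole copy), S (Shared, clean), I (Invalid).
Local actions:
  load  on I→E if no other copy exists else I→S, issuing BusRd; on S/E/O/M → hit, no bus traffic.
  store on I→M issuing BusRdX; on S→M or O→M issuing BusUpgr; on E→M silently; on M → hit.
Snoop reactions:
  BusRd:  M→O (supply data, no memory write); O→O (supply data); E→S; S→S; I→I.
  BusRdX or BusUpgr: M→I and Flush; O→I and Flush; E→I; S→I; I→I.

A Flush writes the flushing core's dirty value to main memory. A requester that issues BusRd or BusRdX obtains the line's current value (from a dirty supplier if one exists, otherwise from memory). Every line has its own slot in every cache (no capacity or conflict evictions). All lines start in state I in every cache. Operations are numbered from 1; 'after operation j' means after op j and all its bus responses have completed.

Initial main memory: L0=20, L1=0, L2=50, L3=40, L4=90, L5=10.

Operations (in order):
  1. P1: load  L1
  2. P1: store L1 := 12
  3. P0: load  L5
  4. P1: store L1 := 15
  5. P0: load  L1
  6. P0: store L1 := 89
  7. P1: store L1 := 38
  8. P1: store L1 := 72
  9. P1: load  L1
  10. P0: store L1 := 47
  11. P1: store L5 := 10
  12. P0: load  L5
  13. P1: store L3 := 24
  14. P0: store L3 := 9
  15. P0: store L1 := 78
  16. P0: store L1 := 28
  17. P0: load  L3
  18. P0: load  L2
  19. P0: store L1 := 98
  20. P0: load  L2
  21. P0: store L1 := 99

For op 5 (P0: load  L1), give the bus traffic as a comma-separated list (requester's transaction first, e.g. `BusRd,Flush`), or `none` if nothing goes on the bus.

bus = BusRd

[1] P1: load  L1 | P0:I, P1:E(0) | bus: BusRd
[2] P1: store L1 := 12 | P0:I, P1:M(12) | bus: none
[3] P0: load  L5 | P0:E(10), P1:I | bus: BusRd
[4] P1: store L1 := 15 | P0:I, P1:M(15) | bus: none
[5] P0: load  L1 | P0:S(15), P1:O(15) | bus: BusRd
[6] P0: store L1 := 89 | P0:M(89), P1:I | bus: BusUpgr,Flush
[7] P1: store L1 := 38 | P0:I, P1:M(38) | bus: BusRdX,Flush
[8] P1: store L1 := 72 | P0:I, P1:M(72) | bus: none
[9] P1: load  L1 | P0:I, P1:M(72) | bus: none
[10] P0: store L1 := 47 | P0:M(47), P1:I | bus: BusRdX,Flush
[11] P1: store L5 := 10 | P0:I, P1:M(10) | bus: BusRdX
[12] P0: load  L5 | P0:S(10), P1:O(10) | bus: BusRd
[13] P1: store L3 := 24 | P0:I, P1:M(24) | bus: BusRdX
[14] P0: store L3 := 9 | P0:M(9), P1:I | bus: BusRdX,Flush
[15] P0: store L1 := 78 | P0:M(78), P1:I | bus: none
[16] P0: store L1 := 28 | P0:M(28), P1:I | bus: none
[17] P0: load  L3 | P0:M(9), P1:I | bus: none
[18] P0: load  L2 | P0:E(50), P1:I | bus: BusRd
[19] P0: store L1 := 98 | P0:M(98), P1:I | bus: none
[20] P0: load  L2 | P0:E(50), P1:I | bus: none
[21] P0: store L1 := 99 | P0:M(99), P1:I | bus: none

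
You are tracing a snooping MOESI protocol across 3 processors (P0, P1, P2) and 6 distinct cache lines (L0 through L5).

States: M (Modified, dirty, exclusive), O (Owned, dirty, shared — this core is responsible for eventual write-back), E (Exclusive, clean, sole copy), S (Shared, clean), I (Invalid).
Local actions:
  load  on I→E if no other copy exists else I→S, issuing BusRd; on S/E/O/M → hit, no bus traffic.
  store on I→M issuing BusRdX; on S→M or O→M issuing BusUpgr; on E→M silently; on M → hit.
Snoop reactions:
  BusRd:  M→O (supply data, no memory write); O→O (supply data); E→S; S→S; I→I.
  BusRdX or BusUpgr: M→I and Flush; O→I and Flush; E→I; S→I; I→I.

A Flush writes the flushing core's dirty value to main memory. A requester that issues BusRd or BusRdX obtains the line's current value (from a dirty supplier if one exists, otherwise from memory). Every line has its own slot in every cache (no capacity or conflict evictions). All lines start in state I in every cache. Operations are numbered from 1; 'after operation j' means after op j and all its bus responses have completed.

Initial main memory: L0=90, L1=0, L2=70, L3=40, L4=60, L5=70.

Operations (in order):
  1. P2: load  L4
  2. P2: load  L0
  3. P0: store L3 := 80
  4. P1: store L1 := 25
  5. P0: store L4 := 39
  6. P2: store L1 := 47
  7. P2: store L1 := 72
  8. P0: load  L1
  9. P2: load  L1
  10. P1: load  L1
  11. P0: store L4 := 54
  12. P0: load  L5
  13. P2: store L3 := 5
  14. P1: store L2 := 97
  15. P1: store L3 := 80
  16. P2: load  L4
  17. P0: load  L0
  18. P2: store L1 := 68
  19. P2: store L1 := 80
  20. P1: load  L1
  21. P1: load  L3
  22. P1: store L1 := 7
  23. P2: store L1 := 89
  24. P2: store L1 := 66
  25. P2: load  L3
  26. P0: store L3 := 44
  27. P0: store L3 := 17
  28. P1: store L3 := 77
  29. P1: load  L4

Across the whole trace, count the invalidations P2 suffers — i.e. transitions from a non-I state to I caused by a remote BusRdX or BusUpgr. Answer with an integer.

step 1: P2: load  L4  ⟶  IIE  (L4)  txn=BusRd  M[L4]=60
step 2: P2: load  L0  ⟶  IIE  (L0)  txn=BusRd  M[L0]=90
step 3: P0: store L3 := 80  ⟶  MII  (L3)  txn=BusRdX  M[L3]=40
step 4: P1: store L1 := 25  ⟶  IMI  (L1)  txn=BusRdX  M[L1]=0
step 5: P0: store L4 := 39  ⟶  MII  (L4)  txn=BusRdX  M[L4]=60
step 6: P2: store L1 := 47  ⟶  IIM  (L1)  txn=BusRdX+Flush  M[L1]=25
step 7: P2: store L1 := 72  ⟶  IIM  (L1)  txn=∅  M[L1]=25
step 8: P0: load  L1  ⟶  SIO  (L1)  txn=BusRd  M[L1]=25
step 9: P2: load  L1  ⟶  SIO  (L1)  txn=∅  M[L1]=25
step 10: P1: load  L1  ⟶  SSO  (L1)  txn=BusRd  M[L1]=25
step 11: P0: store L4 := 54  ⟶  MII  (L4)  txn=∅  M[L4]=60
step 12: P0: load  L5  ⟶  EII  (L5)  txn=BusRd  M[L5]=70
step 13: P2: store L3 := 5  ⟶  IIM  (L3)  txn=BusRdX+Flush  M[L3]=80
step 14: P1: store L2 := 97  ⟶  IMI  (L2)  txn=BusRdX  M[L2]=70
step 15: P1: store L3 := 80  ⟶  IMI  (L3)  txn=BusRdX+Flush  M[L3]=5
step 16: P2: load  L4  ⟶  OIS  (L4)  txn=BusRd  M[L4]=60
step 17: P0: load  L0  ⟶  SIS  (L0)  txn=BusRd  M[L0]=90
step 18: P2: store L1 := 68  ⟶  IIM  (L1)  txn=BusUpgr  M[L1]=25
step 19: P2: store L1 := 80  ⟶  IIM  (L1)  txn=∅  M[L1]=25
step 20: P1: load  L1  ⟶  ISO  (L1)  txn=BusRd  M[L1]=25
step 21: P1: load  L3  ⟶  IMI  (L3)  txn=∅  M[L3]=5
step 22: P1: store L1 := 7  ⟶  IMI  (L1)  txn=BusUpgr+Flush  M[L1]=80
step 23: P2: store L1 := 89  ⟶  IIM  (L1)  txn=BusRdX+Flush  M[L1]=7
step 24: P2: store L1 := 66  ⟶  IIM  (L1)  txn=∅  M[L1]=7
step 25: P2: load  L3  ⟶  IOS  (L3)  txn=BusRd  M[L3]=5
step 26: P0: store L3 := 44  ⟶  MII  (L3)  txn=BusRdX+Flush  M[L3]=80
step 27: P0: store L3 := 17  ⟶  MII  (L3)  txn=∅  M[L3]=80
step 28: P1: store L3 := 77  ⟶  IMI  (L3)  txn=BusRdX+Flush  M[L3]=17
step 29: P1: load  L4  ⟶  OSS  (L4)  txn=BusRd  M[L4]=60

invalidations = 4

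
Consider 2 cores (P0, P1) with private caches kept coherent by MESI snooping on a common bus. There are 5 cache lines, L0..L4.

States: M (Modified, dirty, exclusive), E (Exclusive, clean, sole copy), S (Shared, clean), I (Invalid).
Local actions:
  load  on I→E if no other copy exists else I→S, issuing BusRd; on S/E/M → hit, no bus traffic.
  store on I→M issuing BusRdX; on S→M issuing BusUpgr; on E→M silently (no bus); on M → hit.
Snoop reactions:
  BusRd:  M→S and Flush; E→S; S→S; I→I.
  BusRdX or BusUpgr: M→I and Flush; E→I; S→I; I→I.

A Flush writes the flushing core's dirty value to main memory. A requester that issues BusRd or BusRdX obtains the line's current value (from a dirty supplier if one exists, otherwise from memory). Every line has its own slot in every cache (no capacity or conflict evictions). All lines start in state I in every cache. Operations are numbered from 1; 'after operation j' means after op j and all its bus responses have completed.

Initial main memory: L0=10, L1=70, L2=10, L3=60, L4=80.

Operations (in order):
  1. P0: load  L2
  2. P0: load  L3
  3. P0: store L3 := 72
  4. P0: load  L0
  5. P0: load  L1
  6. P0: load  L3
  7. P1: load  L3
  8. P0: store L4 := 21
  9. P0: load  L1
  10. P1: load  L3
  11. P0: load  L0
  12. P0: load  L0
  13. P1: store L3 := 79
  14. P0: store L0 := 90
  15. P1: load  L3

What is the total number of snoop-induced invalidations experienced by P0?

invalidations = 1

  op1 P0: load  L2 → E/I on L2; bus BusRd; mem=10
  op2 P0: load  L3 → E/I on L3; bus BusRd; mem=60
  op3 P0: store L3 := 72 → M/I on L3; bus (none); mem=60
  op4 P0: load  L0 → E/I on L0; bus BusRd; mem=10
  op5 P0: load  L1 → E/I on L1; bus BusRd; mem=70
  op6 P0: load  L3 → M/I on L3; bus (none); mem=60
  op7 P1: load  L3 → S/S on L3; bus BusRd Flush; mem=72
  op8 P0: store L4 := 21 → M/I on L4; bus BusRdX; mem=80
  op9 P0: load  L1 → E/I on L1; bus (none); mem=70
  op10 P1: load  L3 → S/S on L3; bus (none); mem=72
  op11 P0: load  L0 → E/I on L0; bus (none); mem=10
  op12 P0: load  L0 → E/I on L0; bus (none); mem=10
  op13 P1: store L3 := 79 → I/M on L3; bus BusUpgr; mem=72
  op14 P0: store L0 := 90 → M/I on L0; bus (none); mem=10
  op15 P1: load  L3 → I/M on L3; bus (none); mem=72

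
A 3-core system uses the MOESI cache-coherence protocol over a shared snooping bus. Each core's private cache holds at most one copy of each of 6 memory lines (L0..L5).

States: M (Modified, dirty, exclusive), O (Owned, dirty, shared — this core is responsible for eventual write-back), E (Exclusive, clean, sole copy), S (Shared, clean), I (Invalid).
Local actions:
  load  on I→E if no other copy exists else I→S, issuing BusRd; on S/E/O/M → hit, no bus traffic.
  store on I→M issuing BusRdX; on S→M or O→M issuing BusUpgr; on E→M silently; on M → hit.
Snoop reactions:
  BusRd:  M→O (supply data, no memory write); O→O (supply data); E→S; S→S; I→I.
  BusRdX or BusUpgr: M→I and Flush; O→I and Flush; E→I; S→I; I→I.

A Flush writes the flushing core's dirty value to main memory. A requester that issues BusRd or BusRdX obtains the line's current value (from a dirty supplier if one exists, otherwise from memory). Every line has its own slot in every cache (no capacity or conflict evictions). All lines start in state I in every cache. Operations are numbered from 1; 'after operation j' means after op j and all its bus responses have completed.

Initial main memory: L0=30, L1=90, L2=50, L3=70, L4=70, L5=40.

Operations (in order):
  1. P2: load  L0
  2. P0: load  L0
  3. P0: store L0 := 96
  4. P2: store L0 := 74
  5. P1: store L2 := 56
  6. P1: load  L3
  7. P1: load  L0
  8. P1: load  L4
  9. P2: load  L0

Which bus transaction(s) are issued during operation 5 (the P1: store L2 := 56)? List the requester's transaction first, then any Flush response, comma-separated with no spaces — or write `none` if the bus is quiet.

bus = BusRdX

  op1 P2: load  L0 → I/I/E on L0; bus BusRd; mem=30
  op2 P0: load  L0 → S/I/S on L0; bus BusRd; mem=30
  op3 P0: store L0 := 96 → M/I/I on L0; bus BusUpgr; mem=30
  op4 P2: store L0 := 74 → I/I/M on L0; bus BusRdX Flush; mem=96
  op5 P1: store L2 := 56 → I/M/I on L2; bus BusRdX; mem=50
  op6 P1: load  L3 → I/E/I on L3; bus BusRd; mem=70
  op7 P1: load  L0 → I/S/O on L0; bus BusRd; mem=96
  op8 P1: load  L4 → I/E/I on L4; bus BusRd; mem=70
  op9 P2: load  L0 → I/S/O on L0; bus (none); mem=96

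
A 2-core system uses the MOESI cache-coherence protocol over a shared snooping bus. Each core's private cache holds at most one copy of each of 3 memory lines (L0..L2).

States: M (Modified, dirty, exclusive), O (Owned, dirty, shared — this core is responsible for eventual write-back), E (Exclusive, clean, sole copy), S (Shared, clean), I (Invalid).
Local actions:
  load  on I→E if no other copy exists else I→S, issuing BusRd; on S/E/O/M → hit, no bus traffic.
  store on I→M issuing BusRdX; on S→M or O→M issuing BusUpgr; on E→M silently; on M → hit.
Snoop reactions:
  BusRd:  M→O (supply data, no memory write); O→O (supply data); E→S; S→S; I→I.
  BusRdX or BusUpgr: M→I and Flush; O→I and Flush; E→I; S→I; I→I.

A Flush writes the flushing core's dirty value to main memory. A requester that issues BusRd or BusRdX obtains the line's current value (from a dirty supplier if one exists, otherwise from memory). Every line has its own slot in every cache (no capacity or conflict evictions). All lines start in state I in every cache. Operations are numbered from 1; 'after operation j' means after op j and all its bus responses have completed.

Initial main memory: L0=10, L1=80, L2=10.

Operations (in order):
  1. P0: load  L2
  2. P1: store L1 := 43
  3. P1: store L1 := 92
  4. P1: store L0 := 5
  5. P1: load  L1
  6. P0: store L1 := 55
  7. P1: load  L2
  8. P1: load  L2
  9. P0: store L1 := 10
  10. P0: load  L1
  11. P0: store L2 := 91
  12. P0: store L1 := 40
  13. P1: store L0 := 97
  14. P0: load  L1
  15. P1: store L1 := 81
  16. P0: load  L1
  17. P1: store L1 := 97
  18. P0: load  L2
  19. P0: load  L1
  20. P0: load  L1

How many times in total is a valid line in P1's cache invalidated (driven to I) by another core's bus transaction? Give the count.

1. P0: load  L2  bus=[BusRd]  L2: P0=E P1=I  mem[L2]=10
2. P1: store L1 := 43  bus=[BusRdX]  L1: P0=I P1=M  mem[L1]=80
3. P1: store L1 := 92  bus=[-]  L1: P0=I P1=M  mem[L1]=80
4. P1: store L0 := 5  bus=[BusRdX]  L0: P0=I P1=M  mem[L0]=10
5. P1: load  L1  bus=[-]  L1: P0=I P1=M  mem[L1]=80
6. P0: store L1 := 55  bus=[BusRdX,Flush]  L1: P0=M P1=I  mem[L1]=92
7. P1: load  L2  bus=[BusRd]  L2: P0=S P1=S  mem[L2]=10
8. P1: load  L2  bus=[-]  L2: P0=S P1=S  mem[L2]=10
9. P0: store L1 := 10  bus=[-]  L1: P0=M P1=I  mem[L1]=92
10. P0: load  L1  bus=[-]  L1: P0=M P1=I  mem[L1]=92
11. P0: store L2 := 91  bus=[BusUpgr]  L2: P0=M P1=I  mem[L2]=10
12. P0: store L1 := 40  bus=[-]  L1: P0=M P1=I  mem[L1]=92
13. P1: store L0 := 97  bus=[-]  L0: P0=I P1=M  mem[L0]=10
14. P0: load  L1  bus=[-]  L1: P0=M P1=I  mem[L1]=92
15. P1: store L1 := 81  bus=[BusRdX,Flush]  L1: P0=I P1=M  mem[L1]=40
16. P0: load  L1  bus=[BusRd]  L1: P0=S P1=O  mem[L1]=40
17. P1: store L1 := 97  bus=[BusUpgr]  L1: P0=I P1=M  mem[L1]=40
18. P0: load  L2  bus=[-]  L2: P0=M P1=I  mem[L2]=10
19. P0: load  L1  bus=[BusRd]  L1: P0=S P1=O  mem[L1]=40
20. P0: load  L1  bus=[-]  L1: P0=S P1=O  mem[L1]=40

invalidations = 2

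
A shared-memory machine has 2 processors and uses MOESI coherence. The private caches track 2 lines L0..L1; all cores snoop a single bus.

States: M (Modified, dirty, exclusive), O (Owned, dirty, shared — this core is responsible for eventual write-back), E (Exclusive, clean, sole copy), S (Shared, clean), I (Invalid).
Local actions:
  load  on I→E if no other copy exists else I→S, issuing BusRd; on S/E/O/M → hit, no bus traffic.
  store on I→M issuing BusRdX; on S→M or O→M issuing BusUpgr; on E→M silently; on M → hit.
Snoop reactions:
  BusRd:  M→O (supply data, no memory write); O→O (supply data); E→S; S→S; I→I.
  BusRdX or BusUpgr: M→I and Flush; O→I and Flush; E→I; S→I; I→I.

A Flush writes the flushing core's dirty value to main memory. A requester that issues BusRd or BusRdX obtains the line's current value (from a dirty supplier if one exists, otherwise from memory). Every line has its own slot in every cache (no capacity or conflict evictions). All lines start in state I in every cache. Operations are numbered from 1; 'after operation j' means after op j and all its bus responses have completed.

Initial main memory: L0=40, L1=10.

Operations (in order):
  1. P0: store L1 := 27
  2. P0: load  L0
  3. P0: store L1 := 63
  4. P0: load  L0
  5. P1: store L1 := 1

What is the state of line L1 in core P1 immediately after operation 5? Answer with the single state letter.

  op1 P0: store L1 := 27 → M/I on L1; bus BusRdX; mem=10
  op2 P0: load  L0 → E/I on L0; bus BusRd; mem=40
  op3 P0: store L1 := 63 → M/I on L1; bus (none); mem=10
  op4 P0: load  L0 → E/I on L0; bus (none); mem=40
  op5 P1: store L1 := 1 → I/M on L1; bus BusRdX Flush; mem=63

state = M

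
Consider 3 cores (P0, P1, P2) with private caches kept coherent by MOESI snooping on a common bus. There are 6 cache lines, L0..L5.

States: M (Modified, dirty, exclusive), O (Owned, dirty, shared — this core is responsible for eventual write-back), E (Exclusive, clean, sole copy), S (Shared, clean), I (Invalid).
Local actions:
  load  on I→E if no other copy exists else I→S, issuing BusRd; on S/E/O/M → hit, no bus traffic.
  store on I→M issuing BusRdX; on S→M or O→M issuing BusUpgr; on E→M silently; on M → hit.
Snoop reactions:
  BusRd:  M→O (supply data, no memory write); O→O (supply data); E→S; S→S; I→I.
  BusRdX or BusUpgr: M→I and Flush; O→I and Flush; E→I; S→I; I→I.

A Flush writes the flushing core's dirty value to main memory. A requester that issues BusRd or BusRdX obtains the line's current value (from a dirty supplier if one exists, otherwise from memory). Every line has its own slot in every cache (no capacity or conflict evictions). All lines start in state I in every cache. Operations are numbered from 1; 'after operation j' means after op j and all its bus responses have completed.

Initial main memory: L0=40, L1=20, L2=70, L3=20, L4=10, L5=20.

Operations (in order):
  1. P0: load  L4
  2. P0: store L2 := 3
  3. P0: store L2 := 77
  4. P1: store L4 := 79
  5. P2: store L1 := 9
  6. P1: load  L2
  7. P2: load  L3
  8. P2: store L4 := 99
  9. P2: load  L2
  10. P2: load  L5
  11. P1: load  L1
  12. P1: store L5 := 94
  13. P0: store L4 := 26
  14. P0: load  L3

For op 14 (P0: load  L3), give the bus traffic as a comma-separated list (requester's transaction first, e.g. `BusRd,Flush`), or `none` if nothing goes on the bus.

bus = BusRd

1. P0: load  L4  bus=[BusRd]  L4: P0=E P1=I P2=I  mem[L4]=10
2. P0: store L2 := 3  bus=[BusRdX]  L2: P0=M P1=I P2=I  mem[L2]=70
3. P0: store L2 := 77  bus=[-]  L2: P0=M P1=I P2=I  mem[L2]=70
4. P1: store L4 := 79  bus=[BusRdX]  L4: P0=I P1=M P2=I  mem[L4]=10
5. P2: store L1 := 9  bus=[BusRdX]  L1: P0=I P1=I P2=M  mem[L1]=20
6. P1: load  L2  bus=[BusRd]  L2: P0=O P1=S P2=I  mem[L2]=70
7. P2: load  L3  bus=[BusRd]  L3: P0=I P1=I P2=E  mem[L3]=20
8. P2: store L4 := 99  bus=[BusRdX,Flush]  L4: P0=I P1=I P2=M  mem[L4]=79
9. P2: load  L2  bus=[BusRd]  L2: P0=O P1=S P2=S  mem[L2]=70
10. P2: load  L5  bus=[BusRd]  L5: P0=I P1=I P2=E  mem[L5]=20
11. P1: load  L1  bus=[BusRd]  L1: P0=I P1=S P2=O  mem[L1]=20
12. P1: store L5 := 94  bus=[BusRdX]  L5: P0=I P1=M P2=I  mem[L5]=20
13. P0: store L4 := 26  bus=[BusRdX,Flush]  L4: P0=M P1=I P2=I  mem[L4]=99
14. P0: load  L3  bus=[BusRd]  L3: P0=S P1=I P2=S  mem[L3]=20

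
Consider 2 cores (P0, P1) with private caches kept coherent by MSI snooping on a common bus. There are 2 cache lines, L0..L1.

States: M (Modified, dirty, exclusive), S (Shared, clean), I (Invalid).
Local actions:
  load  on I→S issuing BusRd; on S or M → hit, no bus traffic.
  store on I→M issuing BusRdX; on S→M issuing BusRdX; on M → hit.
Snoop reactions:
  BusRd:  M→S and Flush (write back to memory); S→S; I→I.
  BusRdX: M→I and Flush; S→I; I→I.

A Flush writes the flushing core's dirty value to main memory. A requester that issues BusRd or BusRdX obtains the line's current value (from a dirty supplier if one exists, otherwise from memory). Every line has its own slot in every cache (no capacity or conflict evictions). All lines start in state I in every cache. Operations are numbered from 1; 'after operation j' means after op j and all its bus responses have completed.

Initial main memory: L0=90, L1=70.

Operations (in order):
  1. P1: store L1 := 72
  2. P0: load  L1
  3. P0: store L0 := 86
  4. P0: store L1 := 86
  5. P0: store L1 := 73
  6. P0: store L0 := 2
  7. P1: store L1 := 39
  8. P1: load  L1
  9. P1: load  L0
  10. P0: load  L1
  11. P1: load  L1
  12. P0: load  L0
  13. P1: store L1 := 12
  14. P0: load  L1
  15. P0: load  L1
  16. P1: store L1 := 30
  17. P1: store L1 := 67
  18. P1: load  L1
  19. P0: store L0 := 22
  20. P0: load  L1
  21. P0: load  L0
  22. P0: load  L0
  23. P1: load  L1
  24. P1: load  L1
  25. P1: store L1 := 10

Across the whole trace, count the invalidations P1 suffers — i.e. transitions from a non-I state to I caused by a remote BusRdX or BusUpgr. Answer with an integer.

  op1 P1: store L1 := 72 → I/M on L1; bus BusRdX; mem=70
  op2 P0: load  L1 → S/S on L1; bus BusRd Flush; mem=72
  op3 P0: store L0 := 86 → M/I on L0; bus BusRdX; mem=90
  op4 P0: store L1 := 86 → M/I on L1; bus BusRdX; mem=72
  op5 P0: store L1 := 73 → M/I on L1; bus (none); mem=72
  op6 P0: store L0 := 2 → M/I on L0; bus (none); mem=90
  op7 P1: store L1 := 39 → I/M on L1; bus BusRdX Flush; mem=73
  op8 P1: load  L1 → I/M on L1; bus (none); mem=73
  op9 P1: load  L0 → S/S on L0; bus BusRd Flush; mem=2
  op10 P0: load  L1 → S/S on L1; bus BusRd Flush; mem=39
  op11 P1: load  L1 → S/S on L1; bus (none); mem=39
  op12 P0: load  L0 → S/S on L0; bus (none); mem=2
  op13 P1: store L1 := 12 → I/M on L1; bus BusRdX; mem=39
  op14 P0: load  L1 → S/S on L1; bus BusRd Flush; mem=12
  op15 P0: load  L1 → S/S on L1; bus (none); mem=12
  op16 P1: store L1 := 30 → I/M on L1; bus BusRdX; mem=12
  op17 P1: store L1 := 67 → I/M on L1; bus (none); mem=12
  op18 P1: load  L1 → I/M on L1; bus (none); mem=12
  op19 P0: store L0 := 22 → M/I on L0; bus BusRdX; mem=2
  op20 P0: load  L1 → S/S on L1; bus BusRd Flush; mem=67
  op21 P0: load  L0 → M/I on L0; bus (none); mem=2
  op22 P0: load  L0 → M/I on L0; bus (none); mem=2
  op23 P1: load  L1 → S/S on L1; bus (none); mem=67
  op24 P1: load  L1 → S/S on L1; bus (none); mem=67
  op25 P1: store L1 := 10 → I/M on L1; bus BusRdX; mem=67

invalidations = 2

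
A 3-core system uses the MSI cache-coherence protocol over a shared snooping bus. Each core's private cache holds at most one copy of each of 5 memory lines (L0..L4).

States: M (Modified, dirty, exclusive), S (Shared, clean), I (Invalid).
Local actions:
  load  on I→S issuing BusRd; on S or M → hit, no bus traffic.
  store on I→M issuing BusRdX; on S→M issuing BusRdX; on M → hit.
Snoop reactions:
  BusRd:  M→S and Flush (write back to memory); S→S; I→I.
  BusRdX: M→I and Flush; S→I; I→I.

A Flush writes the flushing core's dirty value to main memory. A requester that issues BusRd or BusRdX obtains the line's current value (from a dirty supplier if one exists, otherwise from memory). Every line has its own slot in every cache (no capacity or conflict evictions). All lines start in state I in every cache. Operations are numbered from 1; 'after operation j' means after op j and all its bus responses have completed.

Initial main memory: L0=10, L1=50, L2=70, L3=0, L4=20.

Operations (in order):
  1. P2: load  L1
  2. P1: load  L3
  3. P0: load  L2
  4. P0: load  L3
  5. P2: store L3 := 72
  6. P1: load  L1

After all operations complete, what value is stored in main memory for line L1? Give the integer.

memory[L1] = 50

1. P2: load  L1  bus=[BusRd]  L1: P0=I P1=I P2=S  mem[L1]=50
2. P1: load  L3  bus=[BusRd]  L3: P0=I P1=S P2=I  mem[L3]=0
3. P0: load  L2  bus=[BusRd]  L2: P0=S P1=I P2=I  mem[L2]=70
4. P0: load  L3  bus=[BusRd]  L3: P0=S P1=S P2=I  mem[L3]=0
5. P2: store L3 := 72  bus=[BusRdX]  L3: P0=I P1=I P2=M  mem[L3]=0
6. P1: load  L1  bus=[BusRd]  L1: P0=I P1=S P2=S  mem[L1]=50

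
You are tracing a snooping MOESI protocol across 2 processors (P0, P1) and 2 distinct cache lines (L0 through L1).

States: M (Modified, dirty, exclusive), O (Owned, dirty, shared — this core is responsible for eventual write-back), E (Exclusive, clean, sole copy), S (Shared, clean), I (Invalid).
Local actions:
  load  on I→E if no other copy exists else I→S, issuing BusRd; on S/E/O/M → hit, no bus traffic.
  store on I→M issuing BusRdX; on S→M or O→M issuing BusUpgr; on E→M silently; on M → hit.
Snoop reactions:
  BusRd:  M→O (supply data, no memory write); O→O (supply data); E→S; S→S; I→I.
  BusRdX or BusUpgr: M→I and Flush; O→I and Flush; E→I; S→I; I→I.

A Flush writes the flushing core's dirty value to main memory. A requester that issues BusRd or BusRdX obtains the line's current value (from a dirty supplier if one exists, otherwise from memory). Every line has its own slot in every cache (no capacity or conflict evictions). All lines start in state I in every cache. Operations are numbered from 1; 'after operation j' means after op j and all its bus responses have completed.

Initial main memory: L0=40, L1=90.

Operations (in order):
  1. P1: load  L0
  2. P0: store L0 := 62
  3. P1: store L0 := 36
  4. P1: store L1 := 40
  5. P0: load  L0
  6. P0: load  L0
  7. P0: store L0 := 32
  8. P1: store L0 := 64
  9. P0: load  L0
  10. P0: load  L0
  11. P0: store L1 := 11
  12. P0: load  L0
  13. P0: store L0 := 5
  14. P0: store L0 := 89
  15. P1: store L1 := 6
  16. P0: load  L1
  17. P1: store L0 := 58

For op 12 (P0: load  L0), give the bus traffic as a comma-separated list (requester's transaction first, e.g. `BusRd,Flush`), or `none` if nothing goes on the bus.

bus = none

  op1 P1: load  L0 → I/E on L0; bus BusRd; mem=40
  op2 P0: store L0 := 62 → M/I on L0; bus BusRdX; mem=40
  op3 P1: store L0 := 36 → I/M on L0; bus BusRdX Flush; mem=62
  op4 P1: store L1 := 40 → I/M on L1; bus BusRdX; mem=90
  op5 P0: load  L0 → S/O on L0; bus BusRd; mem=62
  op6 P0: load  L0 → S/O on L0; bus (none); mem=62
  op7 P0: store L0 := 32 → M/I on L0; bus BusUpgr Flush; mem=36
  op8 P1: store L0 := 64 → I/M on L0; bus BusRdX Flush; mem=32
  op9 P0: load  L0 → S/O on L0; bus BusRd; mem=32
  op10 P0: load  L0 → S/O on L0; bus (none); mem=32
  op11 P0: store L1 := 11 → M/I on L1; bus BusRdX Flush; mem=40
  op12 P0: load  L0 → S/O on L0; bus (none); mem=32
  op13 P0: store L0 := 5 → M/I on L0; bus BusUpgr Flush; mem=64
  op14 P0: store L0 := 89 → M/I on L0; bus (none); mem=64
  op15 P1: store L1 := 6 → I/M on L1; bus BusRdX Flush; mem=11
  op16 P0: load  L1 → S/O on L1; bus BusRd; mem=11
  op17 P1: store L0 := 58 → I/M on L0; bus BusRdX Flush; mem=89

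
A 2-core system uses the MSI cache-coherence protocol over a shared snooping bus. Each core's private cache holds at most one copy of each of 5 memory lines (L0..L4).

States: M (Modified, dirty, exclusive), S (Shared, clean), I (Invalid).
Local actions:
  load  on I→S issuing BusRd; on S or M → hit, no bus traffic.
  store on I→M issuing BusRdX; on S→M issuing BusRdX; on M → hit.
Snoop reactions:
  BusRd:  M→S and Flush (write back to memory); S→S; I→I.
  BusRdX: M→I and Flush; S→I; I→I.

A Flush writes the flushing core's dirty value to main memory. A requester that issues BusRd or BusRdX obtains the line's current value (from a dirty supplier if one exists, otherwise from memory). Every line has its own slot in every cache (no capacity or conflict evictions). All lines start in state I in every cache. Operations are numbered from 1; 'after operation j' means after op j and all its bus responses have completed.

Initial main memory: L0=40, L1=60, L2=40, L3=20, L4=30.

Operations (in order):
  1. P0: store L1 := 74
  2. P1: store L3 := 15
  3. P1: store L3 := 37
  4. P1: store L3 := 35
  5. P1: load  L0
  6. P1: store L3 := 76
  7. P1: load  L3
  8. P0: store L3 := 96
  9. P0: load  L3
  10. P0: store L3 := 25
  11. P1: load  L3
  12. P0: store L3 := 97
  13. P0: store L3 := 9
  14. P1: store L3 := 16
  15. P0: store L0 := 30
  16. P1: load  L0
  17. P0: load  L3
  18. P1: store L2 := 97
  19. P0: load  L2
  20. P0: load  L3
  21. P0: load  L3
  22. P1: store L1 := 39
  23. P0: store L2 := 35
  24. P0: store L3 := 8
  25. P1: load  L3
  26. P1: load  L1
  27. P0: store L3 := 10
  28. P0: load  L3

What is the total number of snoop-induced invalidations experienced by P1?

[1] P0: store L1 := 74 | P0:M(74), P1:I | bus: BusRdX
[2] P1: store L3 := 15 | P0:I, P1:M(15) | bus: BusRdX
[3] P1: store L3 := 37 | P0:I, P1:M(37) | bus: none
[4] P1: store L3 := 35 | P0:I, P1:M(35) | bus: none
[5] P1: load  L0 | P0:I, P1:S(40) | bus: BusRd
[6] P1: store L3 := 76 | P0:I, P1:M(76) | bus: none
[7] P1: load  L3 | P0:I, P1:M(76) | bus: none
[8] P0: store L3 := 96 | P0:M(96), P1:I | bus: BusRdX,Flush
[9] P0: load  L3 | P0:M(96), P1:I | bus: none
[10] P0: store L3 := 25 | P0:M(25), P1:I | bus: none
[11] P1: load  L3 | P0:S(25), P1:S(25) | bus: BusRd,Flush
[12] P0: store L3 := 97 | P0:M(97), P1:I | bus: BusRdX
[13] P0: store L3 := 9 | P0:M(9), P1:I | bus: none
[14] P1: store L3 := 16 | P0:I, P1:M(16) | bus: BusRdX,Flush
[15] P0: store L0 := 30 | P0:M(30), P1:I | bus: BusRdX
[16] P1: load  L0 | P0:S(30), P1:S(30) | bus: BusRd,Flush
[17] P0: load  L3 | P0:S(16), P1:S(16) | bus: BusRd,Flush
[18] P1: store L2 := 97 | P0:I, P1:M(97) | bus: BusRdX
[19] P0: load  L2 | P0:S(97), P1:S(97) | bus: BusRd,Flush
[20] P0: load  L3 | P0:S(16), P1:S(16) | bus: none
[21] P0: load  L3 | P0:S(16), P1:S(16) | bus: none
[22] P1: store L1 := 39 | P0:I, P1:M(39) | bus: BusRdX,Flush
[23] P0: store L2 := 35 | P0:M(35), P1:I | bus: BusRdX
[24] P0: store L3 := 8 | P0:M(8), P1:I | bus: BusRdX
[25] P1: load  L3 | P0:S(8), P1:S(8) | bus: BusRd,Flush
[26] P1: load  L1 | P0:I, P1:M(39) | bus: none
[27] P0: store L3 := 10 | P0:M(10), P1:I | bus: BusRdX
[28] P0: load  L3 | P0:M(10), P1:I | bus: none

invalidations = 6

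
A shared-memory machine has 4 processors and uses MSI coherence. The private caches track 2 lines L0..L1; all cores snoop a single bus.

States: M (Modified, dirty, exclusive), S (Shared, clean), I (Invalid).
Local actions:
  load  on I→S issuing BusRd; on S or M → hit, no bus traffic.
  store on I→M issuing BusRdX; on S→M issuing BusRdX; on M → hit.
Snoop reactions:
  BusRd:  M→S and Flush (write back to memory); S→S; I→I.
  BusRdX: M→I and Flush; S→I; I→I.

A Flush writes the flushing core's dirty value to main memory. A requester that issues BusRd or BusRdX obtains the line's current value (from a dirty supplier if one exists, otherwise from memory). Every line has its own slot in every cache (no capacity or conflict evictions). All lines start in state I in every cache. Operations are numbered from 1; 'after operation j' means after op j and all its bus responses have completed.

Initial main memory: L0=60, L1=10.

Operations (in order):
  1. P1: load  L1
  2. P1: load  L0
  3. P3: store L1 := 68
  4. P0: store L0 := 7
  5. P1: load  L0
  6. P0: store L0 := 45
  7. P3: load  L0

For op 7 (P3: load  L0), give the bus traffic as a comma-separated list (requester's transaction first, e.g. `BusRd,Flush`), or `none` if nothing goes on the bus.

step 1: P1: load  L1  ⟶  ISII  (L1)  txn=BusRd  M[L1]=10
step 2: P1: load  L0  ⟶  ISII  (L0)  txn=BusRd  M[L0]=60
step 3: P3: store L1 := 68  ⟶  IIIM  (L1)  txn=BusRdX  M[L1]=10
step 4: P0: store L0 := 7  ⟶  MIII  (L0)  txn=BusRdX  M[L0]=60
step 5: P1: load  L0  ⟶  SSII  (L0)  txn=BusRd+Flush  M[L0]=7
step 6: P0: store L0 := 45  ⟶  MIII  (L0)  txn=BusRdX  M[L0]=7
step 7: P3: load  L0  ⟶  SIIS  (L0)  txn=BusRd+Flush  M[L0]=45

bus = BusRd,Flush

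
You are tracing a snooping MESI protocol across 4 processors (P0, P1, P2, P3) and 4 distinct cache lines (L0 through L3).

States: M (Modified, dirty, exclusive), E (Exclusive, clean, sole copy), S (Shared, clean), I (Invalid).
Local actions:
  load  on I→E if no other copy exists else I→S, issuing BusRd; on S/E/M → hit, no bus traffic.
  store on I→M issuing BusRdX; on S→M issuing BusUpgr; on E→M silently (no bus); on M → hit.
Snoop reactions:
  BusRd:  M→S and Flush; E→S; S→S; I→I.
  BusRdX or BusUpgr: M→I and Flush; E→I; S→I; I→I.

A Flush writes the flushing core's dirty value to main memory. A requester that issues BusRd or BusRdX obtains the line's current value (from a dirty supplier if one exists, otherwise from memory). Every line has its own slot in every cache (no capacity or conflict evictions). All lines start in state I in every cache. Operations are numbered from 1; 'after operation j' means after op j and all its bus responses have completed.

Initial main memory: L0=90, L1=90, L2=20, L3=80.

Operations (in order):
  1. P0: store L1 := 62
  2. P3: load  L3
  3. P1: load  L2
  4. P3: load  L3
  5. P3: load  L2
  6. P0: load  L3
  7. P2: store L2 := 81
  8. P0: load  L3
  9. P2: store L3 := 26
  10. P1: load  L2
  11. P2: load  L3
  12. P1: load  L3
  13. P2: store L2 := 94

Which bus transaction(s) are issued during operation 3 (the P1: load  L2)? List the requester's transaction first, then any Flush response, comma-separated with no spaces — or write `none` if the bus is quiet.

bus = BusRd

1. P0: store L1 := 62  bus=[BusRdX]  L1: P0=M P1=I P2=I P3=I  mem[L1]=90
2. P3: load  L3  bus=[BusRd]  L3: P0=I P1=I P2=I P3=E  mem[L3]=80
3. P1: load  L2  bus=[BusRd]  L2: P0=I P1=E P2=I P3=I  mem[L2]=20
4. P3: load  L3  bus=[-]  L3: P0=I P1=I P2=I P3=E  mem[L3]=80
5. P3: load  L2  bus=[BusRd]  L2: P0=I P1=S P2=I P3=S  mem[L2]=20
6. P0: load  L3  bus=[BusRd]  L3: P0=S P1=I P2=I P3=S  mem[L3]=80
7. P2: store L2 := 81  bus=[BusRdX]  L2: P0=I P1=I P2=M P3=I  mem[L2]=20
8. P0: load  L3  bus=[-]  L3: P0=S P1=I P2=I P3=S  mem[L3]=80
9. P2: store L3 := 26  bus=[BusRdX]  L3: P0=I P1=I P2=M P3=I  mem[L3]=80
10. P1: load  L2  bus=[BusRd,Flush]  L2: P0=I P1=S P2=S P3=I  mem[L2]=81
11. P2: load  L3  bus=[-]  L3: P0=I P1=I P2=M P3=I  mem[L3]=80
12. P1: load  L3  bus=[BusRd,Flush]  L3: P0=I P1=S P2=S P3=I  mem[L3]=26
13. P2: store L2 := 94  bus=[BusUpgr]  L2: P0=I P1=I P2=M P3=I  mem[L2]=81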